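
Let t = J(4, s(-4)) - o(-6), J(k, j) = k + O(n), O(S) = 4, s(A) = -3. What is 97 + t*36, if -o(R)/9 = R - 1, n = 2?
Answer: -1883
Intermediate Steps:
o(R) = 9 - 9*R (o(R) = -9*(R - 1) = -9*(-1 + R) = 9 - 9*R)
J(k, j) = 4 + k (J(k, j) = k + 4 = 4 + k)
t = -55 (t = (4 + 4) - (9 - 9*(-6)) = 8 - (9 + 54) = 8 - 1*63 = 8 - 63 = -55)
97 + t*36 = 97 - 55*36 = 97 - 1980 = -1883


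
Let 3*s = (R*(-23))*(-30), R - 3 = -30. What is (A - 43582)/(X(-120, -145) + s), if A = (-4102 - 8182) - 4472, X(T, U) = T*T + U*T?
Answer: -30169/12795 ≈ -2.3579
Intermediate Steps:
R = -27 (R = 3 - 30 = -27)
X(T, U) = T² + T*U
A = -16756 (A = -12284 - 4472 = -16756)
s = -6210 (s = (-27*(-23)*(-30))/3 = (621*(-30))/3 = (⅓)*(-18630) = -6210)
(A - 43582)/(X(-120, -145) + s) = (-16756 - 43582)/(-120*(-120 - 145) - 6210) = -60338/(-120*(-265) - 6210) = -60338/(31800 - 6210) = -60338/25590 = -60338*1/25590 = -30169/12795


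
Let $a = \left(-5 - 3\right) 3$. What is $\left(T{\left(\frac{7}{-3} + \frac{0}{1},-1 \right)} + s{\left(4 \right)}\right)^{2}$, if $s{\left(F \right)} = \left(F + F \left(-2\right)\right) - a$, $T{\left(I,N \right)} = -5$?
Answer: $225$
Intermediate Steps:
$a = -24$ ($a = \left(-8\right) 3 = -24$)
$s{\left(F \right)} = 24 - F$ ($s{\left(F \right)} = \left(F + F \left(-2\right)\right) - -24 = \left(F - 2 F\right) + 24 = - F + 24 = 24 - F$)
$\left(T{\left(\frac{7}{-3} + \frac{0}{1},-1 \right)} + s{\left(4 \right)}\right)^{2} = \left(-5 + \left(24 - 4\right)\right)^{2} = \left(-5 + 20\right)^{2} = 15^{2} = 225$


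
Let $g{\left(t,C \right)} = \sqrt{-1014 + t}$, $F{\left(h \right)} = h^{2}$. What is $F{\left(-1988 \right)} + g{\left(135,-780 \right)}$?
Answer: $3952144 + i \sqrt{879} \approx 3.9521 \cdot 10^{6} + 29.648 i$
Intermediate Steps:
$F{\left(-1988 \right)} + g{\left(135,-780 \right)} = \left(-1988\right)^{2} + \sqrt{-1014 + 135} = 3952144 + \sqrt{-879} = 3952144 + i \sqrt{879}$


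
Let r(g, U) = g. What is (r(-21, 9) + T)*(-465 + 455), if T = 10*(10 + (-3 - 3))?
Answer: -190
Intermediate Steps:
T = 40 (T = 10*(10 - 6) = 10*4 = 40)
(r(-21, 9) + T)*(-465 + 455) = (-21 + 40)*(-465 + 455) = 19*(-10) = -190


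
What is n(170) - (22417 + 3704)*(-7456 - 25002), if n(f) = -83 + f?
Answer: 847835505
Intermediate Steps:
n(170) - (22417 + 3704)*(-7456 - 25002) = (-83 + 170) - (22417 + 3704)*(-7456 - 25002) = 87 - 26121*(-32458) = 87 - 1*(-847835418) = 87 + 847835418 = 847835505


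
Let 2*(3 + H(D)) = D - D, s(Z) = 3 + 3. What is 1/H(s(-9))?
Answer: -⅓ ≈ -0.33333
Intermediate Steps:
s(Z) = 6
H(D) = -3 (H(D) = -3 + (D - D)/2 = -3 + (½)*0 = -3 + 0 = -3)
1/H(s(-9)) = 1/(-3) = -⅓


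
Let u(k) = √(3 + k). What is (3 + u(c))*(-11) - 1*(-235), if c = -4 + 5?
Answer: 180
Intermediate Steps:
c = 1
(3 + u(c))*(-11) - 1*(-235) = (3 + √(3 + 1))*(-11) - 1*(-235) = (3 + √4)*(-11) + 235 = (3 + 2)*(-11) + 235 = 5*(-11) + 235 = -55 + 235 = 180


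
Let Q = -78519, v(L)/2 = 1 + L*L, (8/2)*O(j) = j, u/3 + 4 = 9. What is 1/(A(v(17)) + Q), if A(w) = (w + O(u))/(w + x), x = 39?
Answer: -2476/194410709 ≈ -1.2736e-5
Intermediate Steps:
u = 15 (u = -12 + 3*9 = -12 + 27 = 15)
O(j) = j/4
v(L) = 2 + 2*L**2 (v(L) = 2*(1 + L*L) = 2*(1 + L**2) = 2 + 2*L**2)
A(w) = (15/4 + w)/(39 + w) (A(w) = (w + (1/4)*15)/(w + 39) = (w + 15/4)/(39 + w) = (15/4 + w)/(39 + w))
1/(A(v(17)) + Q) = 1/((15/4 + (2 + 2*17**2))/(39 + (2 + 2*17**2)) - 78519) = 1/((15/4 + (2 + 2*289))/(39 + (2 + 2*289)) - 78519) = 1/((15/4 + (2 + 578))/(39 + (2 + 578)) - 78519) = 1/((15/4 + 580)/(39 + 580) - 78519) = 1/((2335/4)/619 - 78519) = 1/((1/619)*(2335/4) - 78519) = 1/(2335/2476 - 78519) = 1/(-194410709/2476) = -2476/194410709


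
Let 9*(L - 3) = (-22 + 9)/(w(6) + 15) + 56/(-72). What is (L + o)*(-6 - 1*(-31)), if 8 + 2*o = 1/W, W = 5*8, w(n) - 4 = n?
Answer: -36667/1296 ≈ -28.292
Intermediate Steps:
w(n) = 4 + n
W = 40
L = 5783/2025 (L = 3 + ((-22 + 9)/((4 + 6) + 15) + 56/(-72))/9 = 3 + (-13/(10 + 15) + 56*(-1/72))/9 = 3 + (-13/25 - 7/9)/9 = 3 + (⅑)*(-292/225) = 3 - 292/2025 = 5783/2025 ≈ 2.8558)
o = -319/80 (o = -4 + (½)/40 = -4 + (½)*(1/40) = -4 + 1/80 = -319/80 ≈ -3.9875)
(L + o)*(-6 - 1*(-31)) = (5783/2025 - 319/80)*(-6 - 1*(-31)) = -36667*(-6 + 31)/32400 = -36667/32400*25 = -36667/1296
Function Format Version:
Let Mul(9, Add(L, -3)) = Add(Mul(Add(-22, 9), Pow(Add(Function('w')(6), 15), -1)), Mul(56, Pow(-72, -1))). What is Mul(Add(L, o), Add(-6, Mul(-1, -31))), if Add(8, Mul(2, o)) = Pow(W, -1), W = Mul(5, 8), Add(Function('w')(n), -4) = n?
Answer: Rational(-36667, 1296) ≈ -28.292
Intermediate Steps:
Function('w')(n) = Add(4, n)
W = 40
L = Rational(5783, 2025) (L = Add(3, Mul(Rational(1, 9), Add(Mul(Add(-22, 9), Pow(Add(Add(4, 6), 15), -1)), Mul(56, Pow(-72, -1))))) = Add(3, Mul(Rational(1, 9), Add(Mul(-13, Pow(Add(10, 15), -1)), Mul(56, Rational(-1, 72))))) = Add(3, Mul(Rational(1, 9), Add(Mul(-13, Pow(25, -1)), Rational(-7, 9)))) = Add(3, Mul(Rational(1, 9), Add(Mul(-13, Rational(1, 25)), Rational(-7, 9)))) = Add(3, Mul(Rational(1, 9), Add(Rational(-13, 25), Rational(-7, 9)))) = Add(3, Mul(Rational(1, 9), Rational(-292, 225))) = Add(3, Rational(-292, 2025)) = Rational(5783, 2025) ≈ 2.8558)
o = Rational(-319, 80) (o = Add(-4, Mul(Rational(1, 2), Pow(40, -1))) = Add(-4, Mul(Rational(1, 2), Rational(1, 40))) = Add(-4, Rational(1, 80)) = Rational(-319, 80) ≈ -3.9875)
Mul(Add(L, o), Add(-6, Mul(-1, -31))) = Mul(Add(Rational(5783, 2025), Rational(-319, 80)), Add(-6, Mul(-1, -31))) = Mul(Rational(-36667, 32400), Add(-6, 31)) = Mul(Rational(-36667, 32400), 25) = Rational(-36667, 1296)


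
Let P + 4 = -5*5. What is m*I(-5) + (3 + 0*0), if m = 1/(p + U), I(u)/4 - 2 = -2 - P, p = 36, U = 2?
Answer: 115/19 ≈ 6.0526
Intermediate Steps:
P = -29 (P = -4 - 5*5 = -4 - 25 = -29)
I(u) = 116 (I(u) = 8 + 4*(-2 - 1*(-29)) = 8 + 4*(-2 + 29) = 8 + 4*27 = 8 + 108 = 116)
m = 1/38 (m = 1/(36 + 2) = 1/38 ≈ 0.026316)
m*I(-5) + (3 + 0*0) = (1/38)*116 + (3 + 0*0) = 58/19 + (3 + 0) = 58/19 + 3 = 115/19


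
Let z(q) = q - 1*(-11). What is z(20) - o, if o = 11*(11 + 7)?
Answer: -167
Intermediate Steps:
z(q) = 11 + q (z(q) = q + 11 = 11 + q)
o = 198 (o = 11*18 = 198)
z(20) - o = (11 + 20) - 1*198 = 31 - 198 = -167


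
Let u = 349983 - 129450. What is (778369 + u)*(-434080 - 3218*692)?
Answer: -2658014292272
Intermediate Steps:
u = 220533
(778369 + u)*(-434080 - 3218*692) = (778369 + 220533)*(-434080 - 3218*692) = 998902*(-434080 - 2226856) = 998902*(-2660936) = -2658014292272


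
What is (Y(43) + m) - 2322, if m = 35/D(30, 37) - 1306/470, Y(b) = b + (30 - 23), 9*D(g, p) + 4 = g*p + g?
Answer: -607200903/266960 ≈ -2274.5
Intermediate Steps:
D(g, p) = -4/9 + g/9 + g*p/9 (D(g, p) = -4/9 + (g*p + g)/9 = -4/9 + (g + g*p)/9 = -4/9 + (g/9 + g*p/9) = -4/9 + g/9 + g*p/9)
Y(b) = 7 + b (Y(b) = b + 7 = 7 + b)
m = -667783/266960 (m = 35/(-4/9 + (1/9)*30 + (1/9)*30*37) - 1306/470 = 35/(-4/9 + 10/3 + 370/3) - 1306*1/470 = 35/(1136/9) - 653/235 = 35*(9/1136) - 653/235 = 315/1136 - 653/235 = -667783/266960 ≈ -2.5014)
(Y(43) + m) - 2322 = ((7 + 43) - 667783/266960) - 2322 = (50 - 667783/266960) - 2322 = 12680217/266960 - 2322 = -607200903/266960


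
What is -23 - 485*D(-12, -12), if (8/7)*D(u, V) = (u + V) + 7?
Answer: 57531/8 ≈ 7191.4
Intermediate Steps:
D(u, V) = 49/8 + 7*V/8 + 7*u/8 (D(u, V) = 7*((u + V) + 7)/8 = 7*((V + u) + 7)/8 = 7*(7 + V + u)/8 = 49/8 + 7*V/8 + 7*u/8)
-23 - 485*D(-12, -12) = -23 - 485*(49/8 + (7/8)*(-12) + (7/8)*(-12)) = -23 - 485*(49/8 - 21/2 - 21/2) = -23 - 485*(-119/8) = -23 + 57715/8 = 57531/8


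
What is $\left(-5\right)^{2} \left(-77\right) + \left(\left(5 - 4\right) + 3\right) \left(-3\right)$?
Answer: $-1937$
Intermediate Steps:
$\left(-5\right)^{2} \left(-77\right) + \left(\left(5 - 4\right) + 3\right) \left(-3\right) = 25 \left(-77\right) + \left(1 + 3\right) \left(-3\right) = -1925 + 4 \left(-3\right) = -1925 - 12 = -1937$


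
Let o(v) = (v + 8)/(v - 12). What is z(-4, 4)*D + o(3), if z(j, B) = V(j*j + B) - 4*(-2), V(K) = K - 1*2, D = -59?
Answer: -13817/9 ≈ -1535.2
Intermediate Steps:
o(v) = (8 + v)/(-12 + v)
V(K) = -2 + K (V(K) = K - 2 = -2 + K)
z(j, B) = 6 + B + j**2 (z(j, B) = (-2 + (j*j + B)) - 4*(-2) = (-2 + (j**2 + B)) + 8 = (-2 + (B + j**2)) + 8 = (-2 + B + j**2) + 8 = 6 + B + j**2)
z(-4, 4)*D + o(3) = (6 + 4 + (-4)**2)*(-59) + (8 + 3)/(-12 + 3) = (6 + 4 + 16)*(-59) + 11/(-9) = 26*(-59) - 1/9*11 = -1534 - 11/9 = -13817/9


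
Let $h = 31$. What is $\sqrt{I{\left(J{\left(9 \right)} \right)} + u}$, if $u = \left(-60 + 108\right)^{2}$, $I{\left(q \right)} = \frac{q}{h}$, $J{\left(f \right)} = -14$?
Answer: $\frac{\sqrt{2213710}}{31} \approx 47.995$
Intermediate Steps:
$I{\left(q \right)} = \frac{q}{31}$
$u = 2304$ ($u = 48^{2} = 2304$)
$\sqrt{I{\left(J{\left(9 \right)} \right)} + u} = \sqrt{\frac{1}{31} \left(-14\right) + 2304} = \sqrt{- \frac{14}{31} + 2304} = \sqrt{\frac{71410}{31}} = \frac{\sqrt{2213710}}{31}$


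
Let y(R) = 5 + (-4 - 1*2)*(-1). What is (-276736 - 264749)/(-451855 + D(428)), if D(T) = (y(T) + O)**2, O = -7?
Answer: 180495/150613 ≈ 1.1984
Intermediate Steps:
y(R) = 11 (y(R) = 5 + (-4 - 2)*(-1) = 5 - 6*(-1) = 5 + 6 = 11)
D(T) = 16 (D(T) = (11 - 7)**2 = 4**2 = 16)
(-276736 - 264749)/(-451855 + D(428)) = (-276736 - 264749)/(-451855 + 16) = -541485/(-451839) = -541485*(-1/451839) = 180495/150613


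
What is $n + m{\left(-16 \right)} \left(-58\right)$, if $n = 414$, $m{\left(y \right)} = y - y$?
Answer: $414$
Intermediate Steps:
$m{\left(y \right)} = 0$
$n + m{\left(-16 \right)} \left(-58\right) = 414 + 0 \left(-58\right) = 414 + 0 = 414$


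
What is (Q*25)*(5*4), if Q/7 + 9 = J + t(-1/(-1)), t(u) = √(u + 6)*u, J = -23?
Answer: -112000 + 3500*√7 ≈ -1.0274e+5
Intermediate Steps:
t(u) = u*√(6 + u) (t(u) = √(6 + u)*u = u*√(6 + u))
Q = -224 + 7*√7 (Q = -63 + 7*(-23 + (-1/(-1))*√(6 - 1/(-1))) = -63 + 7*(-23 + (-1*(-1))*√(6 - 1*(-1))) = -63 + 7*(-23 + 1*√(6 + 1)) = -63 + 7*(-23 + 1*√7) = -63 + 7*(-23 + √7) = -63 + (-161 + 7*√7) = -224 + 7*√7 ≈ -205.48)
(Q*25)*(5*4) = ((-224 + 7*√7)*25)*(5*4) = (-5600 + 175*√7)*20 = -112000 + 3500*√7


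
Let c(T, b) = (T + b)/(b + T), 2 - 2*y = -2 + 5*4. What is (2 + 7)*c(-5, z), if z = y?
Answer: 9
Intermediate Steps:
y = -8 (y = 1 - (-2 + 5*4)/2 = 1 - (-2 + 20)/2 = 1 - ½*18 = 1 - 9 = -8)
z = -8
c(T, b) = 1 (c(T, b) = (T + b)/(T + b) = 1)
(2 + 7)*c(-5, z) = (2 + 7)*1 = 9*1 = 9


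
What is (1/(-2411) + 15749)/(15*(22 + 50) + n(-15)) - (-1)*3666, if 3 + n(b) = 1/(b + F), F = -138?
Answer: 731127404247/198642290 ≈ 3680.6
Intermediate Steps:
n(b) = -3 + 1/(-138 + b) (n(b) = -3 + 1/(b - 138) = -3 + 1/(-138 + b))
(1/(-2411) + 15749)/(15*(22 + 50) + n(-15)) - (-1)*3666 = (1/(-2411) + 15749)/(15*(22 + 50) + (415 - 3*(-15))/(-138 - 15)) - (-1)*3666 = (-1/2411 + 15749)/(15*72 + (415 + 45)/(-153)) - 1*(-3666) = 37970838/(2411*(1080 - 1/153*460)) + 3666 = 37970838/(2411*(1080 - 460/153)) + 3666 = 37970838/(2411*(164780/153)) + 3666 = (37970838/2411)*(153/164780) + 3666 = 2904769107/198642290 + 3666 = 731127404247/198642290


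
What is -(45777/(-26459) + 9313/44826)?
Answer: 1805587135/1186051134 ≈ 1.5224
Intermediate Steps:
-(45777/(-26459) + 9313/44826) = -(45777*(-1/26459) + 9313*(1/44826)) = -(-45777/26459 + 9313/44826) = -1*(-1805587135/1186051134) = 1805587135/1186051134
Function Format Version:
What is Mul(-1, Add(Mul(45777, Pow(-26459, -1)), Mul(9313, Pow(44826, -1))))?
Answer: Rational(1805587135, 1186051134) ≈ 1.5224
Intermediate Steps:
Mul(-1, Add(Mul(45777, Pow(-26459, -1)), Mul(9313, Pow(44826, -1)))) = Mul(-1, Add(Mul(45777, Rational(-1, 26459)), Mul(9313, Rational(1, 44826)))) = Mul(-1, Add(Rational(-45777, 26459), Rational(9313, 44826))) = Mul(-1, Rational(-1805587135, 1186051134)) = Rational(1805587135, 1186051134)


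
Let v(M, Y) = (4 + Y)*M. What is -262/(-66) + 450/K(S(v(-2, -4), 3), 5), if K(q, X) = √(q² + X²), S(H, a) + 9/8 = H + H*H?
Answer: 124171/1353 ≈ 91.775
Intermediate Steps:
v(M, Y) = M*(4 + Y)
S(H, a) = -9/8 + H + H² (S(H, a) = -9/8 + (H + H*H) = -9/8 + (H + H²) = -9/8 + H + H²)
K(q, X) = √(X² + q²)
-262/(-66) + 450/K(S(v(-2, -4), 3), 5) = -262/(-66) + 450/(√(5² + (-9/8 - 2*(4 - 4) + (-2*(4 - 4))²)²)) = -262*(-1/66) + 450/(√(25 + (-9/8 - 2*0 + (-2*0)²)²)) = 131/33 + 450/(√(25 + (-9/8 + 0 + 0²)²)) = 131/33 + 450/(√(25 + (-9/8 + 0 + 0)²)) = 131/33 + 450/(√(25 + (-9/8)²)) = 131/33 + 450/(√(25 + 81/64)) = 131/33 + 450/(√(1681/64)) = 131/33 + 450/(41/8) = 131/33 + 450*(8/41) = 131/33 + 3600/41 = 124171/1353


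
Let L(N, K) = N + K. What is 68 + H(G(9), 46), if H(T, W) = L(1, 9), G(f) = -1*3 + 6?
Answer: 78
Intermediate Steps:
G(f) = 3 (G(f) = -3 + 6 = 3)
L(N, K) = K + N
H(T, W) = 10 (H(T, W) = 9 + 1 = 10)
68 + H(G(9), 46) = 68 + 10 = 78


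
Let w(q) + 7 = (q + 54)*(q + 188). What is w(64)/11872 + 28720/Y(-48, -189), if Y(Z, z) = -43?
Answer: -48526499/72928 ≈ -665.40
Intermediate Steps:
w(q) = -7 + (54 + q)*(188 + q) (w(q) = -7 + (q + 54)*(q + 188) = -7 + (54 + q)*(188 + q))
w(64)/11872 + 28720/Y(-48, -189) = (10145 + 64**2 + 242*64)/11872 + 28720/(-43) = (10145 + 4096 + 15488)*(1/11872) + 28720*(-1/43) = 29729*(1/11872) - 28720/43 = 4247/1696 - 28720/43 = -48526499/72928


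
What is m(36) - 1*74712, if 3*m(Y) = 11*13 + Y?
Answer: -223957/3 ≈ -74652.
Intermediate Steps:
m(Y) = 143/3 + Y/3 (m(Y) = (11*13 + Y)/3 = (143 + Y)/3 = 143/3 + Y/3)
m(36) - 1*74712 = (143/3 + (1/3)*36) - 1*74712 = (143/3 + 12) - 74712 = 179/3 - 74712 = -223957/3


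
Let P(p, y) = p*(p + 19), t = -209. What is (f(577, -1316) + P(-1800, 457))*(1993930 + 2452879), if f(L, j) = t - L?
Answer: 14252085100326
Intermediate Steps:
f(L, j) = -209 - L
P(p, y) = p*(19 + p)
(f(577, -1316) + P(-1800, 457))*(1993930 + 2452879) = ((-209 - 1*577) - 1800*(19 - 1800))*(1993930 + 2452879) = ((-209 - 577) - 1800*(-1781))*4446809 = (-786 + 3205800)*4446809 = 3205014*4446809 = 14252085100326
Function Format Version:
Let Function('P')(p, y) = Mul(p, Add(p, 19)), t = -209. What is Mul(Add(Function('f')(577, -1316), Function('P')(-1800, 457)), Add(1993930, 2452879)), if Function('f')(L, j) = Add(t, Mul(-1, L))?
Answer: 14252085100326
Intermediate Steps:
Function('f')(L, j) = Add(-209, Mul(-1, L))
Function('P')(p, y) = Mul(p, Add(19, p))
Mul(Add(Function('f')(577, -1316), Function('P')(-1800, 457)), Add(1993930, 2452879)) = Mul(Add(Add(-209, Mul(-1, 577)), Mul(-1800, Add(19, -1800))), Add(1993930, 2452879)) = Mul(Add(Add(-209, -577), Mul(-1800, -1781)), 4446809) = Mul(Add(-786, 3205800), 4446809) = Mul(3205014, 4446809) = 14252085100326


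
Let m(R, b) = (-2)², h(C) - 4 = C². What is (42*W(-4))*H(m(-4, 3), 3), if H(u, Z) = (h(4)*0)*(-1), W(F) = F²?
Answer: 0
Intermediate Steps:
h(C) = 4 + C²
m(R, b) = 4
H(u, Z) = 0 (H(u, Z) = ((4 + 4²)*0)*(-1) = ((4 + 16)*0)*(-1) = (20*0)*(-1) = 0*(-1) = 0)
(42*W(-4))*H(m(-4, 3), 3) = (42*(-4)²)*0 = (42*16)*0 = 672*0 = 0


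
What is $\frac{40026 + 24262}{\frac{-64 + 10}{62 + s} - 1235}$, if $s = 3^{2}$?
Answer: $- \frac{4564448}{87739} \approx -52.023$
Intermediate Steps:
$s = 9$
$\frac{40026 + 24262}{\frac{-64 + 10}{62 + s} - 1235} = \frac{40026 + 24262}{\frac{-64 + 10}{62 + 9} - 1235} = \frac{64288}{- \frac{54}{71} - 1235} = \frac{64288}{- \frac{87739}{71}} = 64288 \left(- \frac{71}{87739}\right) = - \frac{4564448}{87739}$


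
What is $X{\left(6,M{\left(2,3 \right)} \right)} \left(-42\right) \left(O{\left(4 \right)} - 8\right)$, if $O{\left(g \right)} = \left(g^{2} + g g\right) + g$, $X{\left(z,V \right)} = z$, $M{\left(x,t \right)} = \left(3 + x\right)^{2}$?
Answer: $-7056$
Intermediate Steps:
$O{\left(g \right)} = g + 2 g^{2}$ ($O{\left(g \right)} = \left(g^{2} + g^{2}\right) + g = 2 g^{2} + g = g + 2 g^{2}$)
$X{\left(6,M{\left(2,3 \right)} \right)} \left(-42\right) \left(O{\left(4 \right)} - 8\right) = 6 \left(-42\right) \left(4 \left(1 + 2 \cdot 4\right) - 8\right) = - 252 \left(4 \left(1 + 8\right) - 8\right) = - 252 \left(4 \cdot 9 - 8\right) = - 252 \left(36 - 8\right) = \left(-252\right) 28 = -7056$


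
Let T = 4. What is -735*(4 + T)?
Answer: -5880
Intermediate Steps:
-735*(4 + T) = -735*(4 + 4) = -735*8 = -245*24 = -5880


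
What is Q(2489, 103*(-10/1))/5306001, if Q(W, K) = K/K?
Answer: 1/5306001 ≈ 1.8847e-7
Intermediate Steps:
Q(W, K) = 1
Q(2489, 103*(-10/1))/5306001 = 1/5306001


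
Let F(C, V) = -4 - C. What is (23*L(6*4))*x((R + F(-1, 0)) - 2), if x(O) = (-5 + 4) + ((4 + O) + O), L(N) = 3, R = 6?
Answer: 345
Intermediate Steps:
x(O) = 3 + 2*O (x(O) = -1 + (4 + 2*O) = 3 + 2*O)
(23*L(6*4))*x((R + F(-1, 0)) - 2) = (23*3)*(3 + 2*((6 + (-4 - 1*(-1))) - 2)) = 69*(3 + 2*((6 + (-4 + 1)) - 2)) = 69*(3 + 2*((6 - 3) - 2)) = 69*(3 + 2*(3 - 2)) = 69*(3 + 2*1) = 69*(3 + 2) = 69*5 = 345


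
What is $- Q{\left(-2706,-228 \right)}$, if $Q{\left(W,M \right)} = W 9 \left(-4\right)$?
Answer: $-97416$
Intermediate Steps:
$Q{\left(W,M \right)} = - 36 W$ ($Q{\left(W,M \right)} = 9 W \left(-4\right) = - 36 W$)
$- Q{\left(-2706,-228 \right)} = - \left(-36\right) \left(-2706\right) = \left(-1\right) 97416 = -97416$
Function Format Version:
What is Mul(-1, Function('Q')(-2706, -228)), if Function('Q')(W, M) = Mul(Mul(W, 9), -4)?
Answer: -97416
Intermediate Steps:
Function('Q')(W, M) = Mul(-36, W) (Function('Q')(W, M) = Mul(Mul(9, W), -4) = Mul(-36, W))
Mul(-1, Function('Q')(-2706, -228)) = Mul(-1, Mul(-36, -2706)) = Mul(-1, 97416) = -97416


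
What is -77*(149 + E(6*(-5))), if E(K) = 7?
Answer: -12012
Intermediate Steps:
-77*(149 + E(6*(-5))) = -77*(149 + 7) = -77*156 = -12012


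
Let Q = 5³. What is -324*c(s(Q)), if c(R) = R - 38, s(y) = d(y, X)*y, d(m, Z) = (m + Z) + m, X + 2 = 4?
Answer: -10193688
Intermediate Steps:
Q = 125
X = 2 (X = -2 + 4 = 2)
d(m, Z) = Z + 2*m (d(m, Z) = (Z + m) + m = Z + 2*m)
s(y) = y*(2 + 2*y) (s(y) = (2 + 2*y)*y = y*(2 + 2*y))
c(R) = -38 + R
-324*c(s(Q)) = -324*(-38 + 2*125*(1 + 125)) = -324*(-38 + 2*125*126) = -324*(-38 + 31500) = -324*31462 = -10193688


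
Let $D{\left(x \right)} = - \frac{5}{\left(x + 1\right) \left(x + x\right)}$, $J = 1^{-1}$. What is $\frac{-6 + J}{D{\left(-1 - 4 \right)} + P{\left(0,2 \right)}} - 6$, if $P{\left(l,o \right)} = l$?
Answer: $34$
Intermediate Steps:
$J = 1$
$D{\left(x \right)} = - \frac{5}{2 x \left(1 + x\right)}$ ($D{\left(x \right)} = - \frac{5}{\left(1 + x\right) 2 x} = - \frac{5}{2 x \left(1 + x\right)}$)
$\frac{-6 + J}{D{\left(-1 - 4 \right)} + P{\left(0,2 \right)}} - 6 = \frac{-6 + 1}{- \frac{5}{2 \left(-1 - 4\right) \left(1 - 5\right)} + 0} - 6 = - \frac{5}{- \frac{5}{2 \left(-1 - 4\right) \left(1 - 5\right)} + 0} - 6 = - \frac{5}{- \frac{5}{2 \left(-5\right) \left(1 - 5\right)} + 0} - 6 = - \frac{5}{\left(- \frac{5}{2}\right) \left(- \frac{1}{5}\right) \frac{1}{-4} + 0} - 6 = - \frac{5}{\left(- \frac{5}{2}\right) \left(- \frac{1}{5}\right) \left(- \frac{1}{4}\right) + 0} - 6 = - \frac{5}{- \frac{1}{8} + 0} - 6 = - \frac{5}{- \frac{1}{8}} - 6 = \left(-5\right) \left(-8\right) - 6 = 40 - 6 = 34$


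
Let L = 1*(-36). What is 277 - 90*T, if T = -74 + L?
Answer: 10177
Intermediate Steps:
L = -36
T = -110 (T = -74 - 36 = -110)
277 - 90*T = 277 - 90*(-110) = 277 + 9900 = 10177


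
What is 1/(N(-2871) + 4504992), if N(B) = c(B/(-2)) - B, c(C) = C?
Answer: 2/9018597 ≈ 2.2176e-7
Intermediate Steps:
N(B) = -3*B/2 (N(B) = B/(-2) - B = B*(-½) - B = -B/2 - B = -3*B/2)
1/(N(-2871) + 4504992) = 1/(-3/2*(-2871) + 4504992) = 1/(8613/2 + 4504992) = 1/(9018597/2) = 2/9018597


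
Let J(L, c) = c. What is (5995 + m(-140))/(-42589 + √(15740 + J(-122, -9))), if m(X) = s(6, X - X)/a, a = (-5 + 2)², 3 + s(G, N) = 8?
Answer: -229810244/1632426471 - 5396*√15731/1632426471 ≈ -0.14119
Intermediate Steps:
s(G, N) = 5 (s(G, N) = -3 + 8 = 5)
a = 9 (a = (-3)² = 9)
m(X) = 5/9
(5995 + m(-140))/(-42589 + √(15740 + J(-122, -9))) = (5995 + 5/9)/(-42589 + √(15740 - 9)) = 53960/(9*(-42589 + √15731))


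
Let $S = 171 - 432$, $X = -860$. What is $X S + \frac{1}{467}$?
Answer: $\frac{104822821}{467} \approx 2.2446 \cdot 10^{5}$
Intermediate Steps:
$S = -261$
$X S + \frac{1}{467} = \left(-860\right) \left(-261\right) + \frac{1}{467} = 224460 + \frac{1}{467} = \frac{104822821}{467}$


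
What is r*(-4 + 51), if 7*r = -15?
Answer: -705/7 ≈ -100.71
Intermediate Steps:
r = -15/7 (r = (⅐)*(-15) = -15/7 ≈ -2.1429)
r*(-4 + 51) = -15*(-4 + 51)/7 = -15/7*47 = -705/7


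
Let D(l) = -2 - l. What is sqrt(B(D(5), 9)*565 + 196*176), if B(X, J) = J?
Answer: sqrt(39581) ≈ 198.95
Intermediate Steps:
sqrt(B(D(5), 9)*565 + 196*176) = sqrt(9*565 + 196*176) = sqrt(5085 + 34496) = sqrt(39581)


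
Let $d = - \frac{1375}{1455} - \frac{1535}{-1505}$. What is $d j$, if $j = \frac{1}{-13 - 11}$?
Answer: $- \frac{3281}{1051092} \approx -0.0031215$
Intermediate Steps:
$d = \frac{6562}{87591}$ ($d = \left(-1375\right) \frac{1}{1455} - - \frac{307}{301} = - \frac{275}{291} + \frac{307}{301} = \frac{6562}{87591} \approx 0.074916$)
$j = - \frac{1}{24}$ ($j = \frac{1}{-24} = - \frac{1}{24} \approx -0.041667$)
$d j = \frac{6562}{87591} \left(- \frac{1}{24}\right) = - \frac{3281}{1051092}$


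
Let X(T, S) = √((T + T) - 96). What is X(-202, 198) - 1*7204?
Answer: -7204 + 10*I*√5 ≈ -7204.0 + 22.361*I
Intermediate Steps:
X(T, S) = √(-96 + 2*T) (X(T, S) = √(2*T - 96) = √(-96 + 2*T))
X(-202, 198) - 1*7204 = √(-96 + 2*(-202)) - 1*7204 = √(-96 - 404) - 7204 = √(-500) - 7204 = 10*I*√5 - 7204 = -7204 + 10*I*√5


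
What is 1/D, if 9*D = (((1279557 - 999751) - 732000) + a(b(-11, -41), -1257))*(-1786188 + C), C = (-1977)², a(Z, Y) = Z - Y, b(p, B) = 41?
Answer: -3/318985022512 ≈ -9.4048e-12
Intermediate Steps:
C = 3908529
D = -318985022512/3 (D = ((((1279557 - 999751) - 732000) + (41 - 1*(-1257)))*(-1786188 + 3908529))/9 = (((279806 - 732000) + (41 + 1257))*2122341)/9 = ((-452194 + 1298)*2122341)/9 = (-450896*2122341)/9 = (⅑)*(-956955067536) = -318985022512/3 ≈ -1.0633e+11)
1/D = 1/(-318985022512/3) = -3/318985022512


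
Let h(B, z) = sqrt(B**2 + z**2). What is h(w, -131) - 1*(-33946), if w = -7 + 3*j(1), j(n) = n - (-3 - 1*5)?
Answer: 33946 + sqrt(17561) ≈ 34079.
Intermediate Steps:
j(n) = 8 + n (j(n) = n - (-3 - 5) = n - 1*(-8) = n + 8 = 8 + n)
w = 20 (w = -7 + 3*(8 + 1) = -7 + 3*9 = -7 + 27 = 20)
h(w, -131) - 1*(-33946) = sqrt(20**2 + (-131)**2) - 1*(-33946) = sqrt(400 + 17161) + 33946 = sqrt(17561) + 33946 = 33946 + sqrt(17561)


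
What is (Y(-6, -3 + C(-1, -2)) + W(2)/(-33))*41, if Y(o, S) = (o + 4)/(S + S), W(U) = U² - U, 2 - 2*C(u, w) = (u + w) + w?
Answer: -2788/33 ≈ -84.485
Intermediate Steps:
C(u, w) = 1 - w - u/2 (C(u, w) = 1 - ((u + w) + w)/2 = 1 - (u + 2*w)/2 = 1 + (-w - u/2) = 1 - w - u/2)
Y(o, S) = (4 + o)/(2*S) (Y(o, S) = (4 + o)/((2*S)) = (4 + o)*(1/(2*S)) = (4 + o)/(2*S))
(Y(-6, -3 + C(-1, -2)) + W(2)/(-33))*41 = ((4 - 6)/(2*(-3 + (1 - 1*(-2) - ½*(-1)))) + (2*(-1 + 2))/(-33))*41 = ((½)*(-2)/(-3 + (1 + 2 + ½)) + (2*1)*(-1/33))*41 = ((½)*(-2)/(-3 + 7/2) + 2*(-1/33))*41 = ((½)*(-2)/(½) - 2/33)*41 = ((½)*2*(-2) - 2/33)*41 = (-2 - 2/33)*41 = -68/33*41 = -2788/33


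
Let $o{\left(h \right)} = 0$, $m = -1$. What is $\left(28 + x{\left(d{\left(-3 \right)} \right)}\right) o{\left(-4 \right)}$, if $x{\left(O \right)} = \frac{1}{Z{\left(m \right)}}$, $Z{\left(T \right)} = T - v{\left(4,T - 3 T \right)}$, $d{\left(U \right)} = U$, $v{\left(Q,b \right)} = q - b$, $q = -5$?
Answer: $0$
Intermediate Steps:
$v{\left(Q,b \right)} = -5 - b$
$Z{\left(T \right)} = 5 - T$ ($Z{\left(T \right)} = T - \left(-5 - \left(T - 3 T\right)\right) = T - \left(-5 - - 2 T\right) = T - \left(-5 + 2 T\right) = 5 - T$)
$x{\left(O \right)} = \frac{1}{6}$ ($x{\left(O \right)} = \frac{1}{5 - -1} = \frac{1}{5 + 1} = \frac{1}{6}$)
$\left(28 + x{\left(d{\left(-3 \right)} \right)}\right) o{\left(-4 \right)} = \left(28 + \frac{1}{6}\right) 0 = \frac{169}{6} \cdot 0 = 0$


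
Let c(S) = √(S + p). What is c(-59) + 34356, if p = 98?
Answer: 34356 + √39 ≈ 34362.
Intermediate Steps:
c(S) = √(98 + S) (c(S) = √(S + 98) = √(98 + S))
c(-59) + 34356 = √(98 - 59) + 34356 = √39 + 34356 = 34356 + √39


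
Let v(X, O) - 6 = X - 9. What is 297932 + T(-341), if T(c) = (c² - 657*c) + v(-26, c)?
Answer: 638221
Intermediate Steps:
v(X, O) = -3 + X (v(X, O) = 6 + (X - 9) = 6 + (-9 + X) = -3 + X)
T(c) = -29 + c² - 657*c (T(c) = (c² - 657*c) + (-3 - 26) = (c² - 657*c) - 29 = -29 + c² - 657*c)
297932 + T(-341) = 297932 + (-29 + (-341)² - 657*(-341)) = 297932 + (-29 + 116281 + 224037) = 297932 + 340289 = 638221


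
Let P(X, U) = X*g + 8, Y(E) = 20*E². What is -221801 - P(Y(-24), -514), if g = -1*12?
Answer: -83569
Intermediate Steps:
g = -12
P(X, U) = 8 - 12*X (P(X, U) = X*(-12) + 8 = -12*X + 8 = 8 - 12*X)
-221801 - P(Y(-24), -514) = -221801 - (8 - 240*(-24)²) = -221801 - (8 - 240*576) = -221801 - (8 - 12*11520) = -221801 - (8 - 138240) = -221801 - 1*(-138232) = -221801 + 138232 = -83569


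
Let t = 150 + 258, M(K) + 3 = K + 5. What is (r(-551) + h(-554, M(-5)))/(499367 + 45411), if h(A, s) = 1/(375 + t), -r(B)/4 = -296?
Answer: 927073/426561174 ≈ 0.0021734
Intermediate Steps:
M(K) = 2 + K (M(K) = -3 + (K + 5) = -3 + (5 + K) = 2 + K)
r(B) = 1184 (r(B) = -4*(-296) = 1184)
t = 408
h(A, s) = 1/783 (h(A, s) = 1/(375 + 408) = 1/783)
(r(-551) + h(-554, M(-5)))/(499367 + 45411) = (1184 + 1/783)/(499367 + 45411) = (927073/783)/544778 = (927073/783)*(1/544778) = 927073/426561174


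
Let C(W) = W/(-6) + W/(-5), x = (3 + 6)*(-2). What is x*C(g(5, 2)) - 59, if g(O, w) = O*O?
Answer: 106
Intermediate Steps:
g(O, w) = O**2
x = -18 (x = 9*(-2) = -18)
C(W) = -11*W/30 (C(W) = W*(-1/6) + W*(-1/5) = -W/6 - W/5 = -11*W/30)
x*C(g(5, 2)) - 59 = -(-33)*5**2/5 - 59 = -(-33)*25/5 - 59 = -18*(-55/6) - 59 = 165 - 59 = 106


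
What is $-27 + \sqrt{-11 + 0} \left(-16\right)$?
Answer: $-27 - 16 i \sqrt{11} \approx -27.0 - 53.066 i$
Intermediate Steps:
$-27 + \sqrt{-11 + 0} \left(-16\right) = -27 + \sqrt{-11} \left(-16\right) = -27 + i \sqrt{11} \left(-16\right) = -27 - 16 i \sqrt{11}$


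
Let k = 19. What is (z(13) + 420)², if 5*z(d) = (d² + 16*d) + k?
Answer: 6230016/25 ≈ 2.4920e+5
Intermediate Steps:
z(d) = 19/5 + d²/5 + 16*d/5 (z(d) = ((d² + 16*d) + 19)/5 = (19 + d² + 16*d)/5 = 19/5 + d²/5 + 16*d/5)
(z(13) + 420)² = ((19/5 + (⅕)*13² + (16/5)*13) + 420)² = ((19/5 + (⅕)*169 + 208/5) + 420)² = ((19/5 + 169/5 + 208/5) + 420)² = (396/5 + 420)² = (2496/5)² = 6230016/25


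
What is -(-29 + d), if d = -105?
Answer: 134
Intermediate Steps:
-(-29 + d) = -(-29 - 105) = -1*(-134) = 134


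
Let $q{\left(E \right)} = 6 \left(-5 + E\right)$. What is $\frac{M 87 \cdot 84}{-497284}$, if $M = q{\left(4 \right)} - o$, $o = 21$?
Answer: $\frac{49329}{124321} \approx 0.39679$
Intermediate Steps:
$q{\left(E \right)} = -30 + 6 E$
$M = -27$ ($M = \left(-30 + 6 \cdot 4\right) - 21 = \left(-30 + 24\right) - 21 = -6 - 21 = -27$)
$\frac{M 87 \cdot 84}{-497284} = \frac{\left(-27\right) 87 \cdot 84}{-497284} = \left(-2349\right) 84 \left(- \frac{1}{497284}\right) = \left(-197316\right) \left(- \frac{1}{497284}\right) = \frac{49329}{124321}$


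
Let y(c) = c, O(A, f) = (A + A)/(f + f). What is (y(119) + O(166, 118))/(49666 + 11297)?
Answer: 2368/1198939 ≈ 0.0019751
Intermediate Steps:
O(A, f) = A/f (O(A, f) = (2*A)/((2*f)) = (2*A)*(1/(2*f)) = A/f)
(y(119) + O(166, 118))/(49666 + 11297) = (119 + 166/118)/(49666 + 11297) = (119 + 166*(1/118))/60963 = (119 + 83/59)*(1/60963) = (7104/59)*(1/60963) = 2368/1198939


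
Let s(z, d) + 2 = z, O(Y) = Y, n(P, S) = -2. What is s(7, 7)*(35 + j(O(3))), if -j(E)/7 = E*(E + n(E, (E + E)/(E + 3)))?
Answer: 70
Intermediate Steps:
s(z, d) = -2 + z
j(E) = -7*E*(-2 + E) (j(E) = -7*E*(E - 2) = -7*E*(-2 + E))
s(7, 7)*(35 + j(O(3))) = (-2 + 7)*(35 + 7*3*(2 - 1*3)) = 5*(35 + 7*3*(2 - 3)) = 5*(35 + 7*3*(-1)) = 5*(35 - 21) = 5*14 = 70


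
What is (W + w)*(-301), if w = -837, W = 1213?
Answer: -113176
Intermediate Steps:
(W + w)*(-301) = (1213 - 837)*(-301) = 376*(-301) = -113176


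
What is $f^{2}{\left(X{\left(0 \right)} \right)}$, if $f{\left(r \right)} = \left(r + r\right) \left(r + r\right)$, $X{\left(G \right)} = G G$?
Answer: $0$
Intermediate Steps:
$X{\left(G \right)} = G^{2}$
$f{\left(r \right)} = 4 r^{2}$ ($f{\left(r \right)} = 2 r 2 r = 4 r^{2}$)
$f^{2}{\left(X{\left(0 \right)} \right)} = \left(4 \left(0^{2}\right)^{2}\right)^{2} = \left(4 \cdot 0^{2}\right)^{2} = \left(4 \cdot 0\right)^{2} = 0^{2} = 0$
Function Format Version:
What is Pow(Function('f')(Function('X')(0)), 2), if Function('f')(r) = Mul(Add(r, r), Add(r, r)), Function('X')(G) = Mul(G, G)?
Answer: 0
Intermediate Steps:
Function('X')(G) = Pow(G, 2)
Function('f')(r) = Mul(4, Pow(r, 2)) (Function('f')(r) = Mul(Mul(2, r), Mul(2, r)) = Mul(4, Pow(r, 2)))
Pow(Function('f')(Function('X')(0)), 2) = Pow(Mul(4, Pow(Pow(0, 2), 2)), 2) = Pow(Mul(4, Pow(0, 2)), 2) = Pow(Mul(4, 0), 2) = Pow(0, 2) = 0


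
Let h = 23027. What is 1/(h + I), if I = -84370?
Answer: -1/61343 ≈ -1.6302e-5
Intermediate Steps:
1/(h + I) = 1/(23027 - 84370) = 1/(-61343) = -1/61343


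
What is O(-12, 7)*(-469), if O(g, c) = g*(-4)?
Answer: -22512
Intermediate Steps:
O(g, c) = -4*g
O(-12, 7)*(-469) = -4*(-12)*(-469) = 48*(-469) = -22512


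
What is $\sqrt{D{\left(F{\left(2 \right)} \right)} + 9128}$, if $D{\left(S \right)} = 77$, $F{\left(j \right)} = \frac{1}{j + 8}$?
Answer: $\sqrt{9205} \approx 95.943$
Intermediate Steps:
$F{\left(j \right)} = \frac{1}{8 + j}$
$\sqrt{D{\left(F{\left(2 \right)} \right)} + 9128} = \sqrt{77 + 9128} = \sqrt{9205}$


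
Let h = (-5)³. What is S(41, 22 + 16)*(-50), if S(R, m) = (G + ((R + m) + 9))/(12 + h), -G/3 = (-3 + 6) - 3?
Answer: 4400/113 ≈ 38.938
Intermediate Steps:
G = 0 (G = -3*((-3 + 6) - 3) = -3*(3 - 3) = -3*0 = 0)
h = -125
S(R, m) = -9/113 - R/113 - m/113 (S(R, m) = (0 + ((R + m) + 9))/(12 - 125) = (0 + (9 + R + m))/(-113) = (9 + R + m)*(-1/113) = -9/113 - R/113 - m/113)
S(41, 22 + 16)*(-50) = (-9/113 - 1/113*41 - (22 + 16)/113)*(-50) = (-9/113 - 41/113 - 1/113*38)*(-50) = (-9/113 - 41/113 - 38/113)*(-50) = -88/113*(-50) = 4400/113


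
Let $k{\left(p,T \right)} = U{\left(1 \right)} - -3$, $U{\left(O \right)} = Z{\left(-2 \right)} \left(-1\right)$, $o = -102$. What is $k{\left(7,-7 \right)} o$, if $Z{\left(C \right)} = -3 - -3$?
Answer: $-306$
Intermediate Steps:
$Z{\left(C \right)} = 0$ ($Z{\left(C \right)} = -3 + 3 = 0$)
$U{\left(O \right)} = 0$ ($U{\left(O \right)} = 0 \left(-1\right) = 0$)
$k{\left(p,T \right)} = 3$ ($k{\left(p,T \right)} = 0 - -3 = 0 + 3 = 3$)
$k{\left(7,-7 \right)} o = 3 \left(-102\right) = -306$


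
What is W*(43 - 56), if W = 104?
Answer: -1352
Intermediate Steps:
W*(43 - 56) = 104*(43 - 56) = 104*(-13) = -1352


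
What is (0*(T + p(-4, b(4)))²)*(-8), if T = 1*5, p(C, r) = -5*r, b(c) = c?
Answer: 0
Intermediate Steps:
T = 5
(0*(T + p(-4, b(4)))²)*(-8) = (0*(5 - 5*4)²)*(-8) = (0*(5 - 20)²)*(-8) = (0*(-15)²)*(-8) = (0*225)*(-8) = 0*(-8) = 0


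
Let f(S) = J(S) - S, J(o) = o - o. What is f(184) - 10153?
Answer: -10337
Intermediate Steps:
J(o) = 0
f(S) = -S (f(S) = 0 - S = -S)
f(184) - 10153 = -1*184 - 10153 = -184 - 10153 = -10337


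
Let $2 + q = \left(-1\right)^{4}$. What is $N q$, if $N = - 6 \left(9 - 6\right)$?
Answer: $18$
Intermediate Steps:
$N = -18$ ($N = \left(-6\right) 3 = -18$)
$q = -1$ ($q = -2 + \left(-1\right)^{4} = -2 + 1 = -1$)
$N q = \left(-18\right) \left(-1\right) = 18$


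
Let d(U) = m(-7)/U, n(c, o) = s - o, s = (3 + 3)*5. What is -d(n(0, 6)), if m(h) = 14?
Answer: -7/12 ≈ -0.58333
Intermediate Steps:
s = 30 (s = 6*5 = 30)
n(c, o) = 30 - o
d(U) = 14/U
-d(n(0, 6)) = -14/(30 - 1*6) = -14/(30 - 6) = -14/24 = -1*7/12 = -7/12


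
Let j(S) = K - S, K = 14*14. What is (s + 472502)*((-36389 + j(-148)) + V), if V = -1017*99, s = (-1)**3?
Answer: -64604116728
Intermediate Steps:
s = -1
K = 196
V = -100683
j(S) = 196 - S
(s + 472502)*((-36389 + j(-148)) + V) = (-1 + 472502)*((-36389 + (196 - 1*(-148))) - 100683) = 472501*((-36389 + (196 + 148)) - 100683) = 472501*((-36389 + 344) - 100683) = 472501*(-36045 - 100683) = 472501*(-136728) = -64604116728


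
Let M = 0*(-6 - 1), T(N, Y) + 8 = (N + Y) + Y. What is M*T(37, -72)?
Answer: 0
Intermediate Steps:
T(N, Y) = -8 + N + 2*Y (T(N, Y) = -8 + ((N + Y) + Y) = -8 + (N + 2*Y) = -8 + N + 2*Y)
M = 0 (M = 0*(-7) = 0)
M*T(37, -72) = 0*(-8 + 37 + 2*(-72)) = 0*(-8 + 37 - 144) = 0*(-115) = 0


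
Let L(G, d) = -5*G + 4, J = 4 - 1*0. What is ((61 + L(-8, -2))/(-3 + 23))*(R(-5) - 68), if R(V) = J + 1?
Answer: -1323/4 ≈ -330.75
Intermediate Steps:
J = 4 (J = 4 + 0 = 4)
L(G, d) = 4 - 5*G
R(V) = 5 (R(V) = 4 + 1 = 5)
((61 + L(-8, -2))/(-3 + 23))*(R(-5) - 68) = ((61 + (4 - 5*(-8)))/(-3 + 23))*(5 - 68) = ((61 + (4 + 40))/20)*(-63) = ((61 + 44)*(1/20))*(-63) = (105*(1/20))*(-63) = (21/4)*(-63) = -1323/4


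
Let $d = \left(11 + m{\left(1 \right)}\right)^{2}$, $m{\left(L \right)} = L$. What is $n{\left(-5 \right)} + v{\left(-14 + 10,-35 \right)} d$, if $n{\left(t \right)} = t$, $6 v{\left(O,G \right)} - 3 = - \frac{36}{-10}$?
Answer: $\frac{767}{5} \approx 153.4$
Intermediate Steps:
$v{\left(O,G \right)} = \frac{11}{10}$ ($v{\left(O,G \right)} = \frac{1}{2} + \frac{\left(-36\right) \frac{1}{-10}}{6} = \frac{1}{2} + \frac{\left(-36\right) \left(- \frac{1}{10}\right)}{6} = \frac{1}{2} + \frac{1}{6} \cdot \frac{18}{5} = \frac{1}{2} + \frac{3}{5} = \frac{11}{10}$)
$d = 144$ ($d = \left(11 + 1\right)^{2} = 12^{2} = 144$)
$n{\left(-5 \right)} + v{\left(-14 + 10,-35 \right)} d = -5 + \frac{11}{10} \cdot 144 = -5 + \frac{792}{5} = \frac{767}{5}$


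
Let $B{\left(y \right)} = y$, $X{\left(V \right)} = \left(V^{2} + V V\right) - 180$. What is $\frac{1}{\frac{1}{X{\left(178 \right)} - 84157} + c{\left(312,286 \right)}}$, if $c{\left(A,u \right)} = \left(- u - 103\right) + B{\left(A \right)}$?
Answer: $- \frac{20969}{1614614} \approx -0.012987$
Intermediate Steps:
$X{\left(V \right)} = -180 + 2 V^{2}$ ($X{\left(V \right)} = \left(V^{2} + V^{2}\right) - 180 = 2 V^{2} - 180 = -180 + 2 V^{2}$)
$c{\left(A,u \right)} = -103 + A - u$ ($c{\left(A,u \right)} = \left(- u - 103\right) + A = \left(-103 - u\right) + A = -103 + A - u$)
$\frac{1}{\frac{1}{X{\left(178 \right)} - 84157} + c{\left(312,286 \right)}} = \frac{1}{\frac{1}{\left(-180 + 2 \cdot 178^{2}\right) - 84157} - 77} = \frac{1}{\frac{1}{\left(-180 + 2 \cdot 31684\right) - 84157} - 77} = \frac{1}{\frac{1}{\left(-180 + 63368\right) - 84157} - 77} = \frac{1}{\frac{1}{63188 - 84157} - 77} = \frac{1}{\frac{1}{-20969} - 77} = \frac{1}{- \frac{1}{20969} - 77} = \frac{1}{- \frac{1614614}{20969}} = - \frac{20969}{1614614}$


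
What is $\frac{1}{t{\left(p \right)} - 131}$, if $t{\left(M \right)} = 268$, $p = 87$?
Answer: $\frac{1}{137} \approx 0.0072993$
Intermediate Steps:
$\frac{1}{t{\left(p \right)} - 131} = \frac{1}{268 - 131} = \frac{1}{137}$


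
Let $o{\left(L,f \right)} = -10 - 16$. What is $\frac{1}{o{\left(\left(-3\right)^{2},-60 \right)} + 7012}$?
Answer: $\frac{1}{6986} \approx 0.00014314$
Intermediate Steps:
$o{\left(L,f \right)} = -26$
$\frac{1}{o{\left(\left(-3\right)^{2},-60 \right)} + 7012} = \frac{1}{-26 + 7012} = \frac{1}{6986}$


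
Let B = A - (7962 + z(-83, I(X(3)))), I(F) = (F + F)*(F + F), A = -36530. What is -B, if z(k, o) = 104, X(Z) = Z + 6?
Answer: 44596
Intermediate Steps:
X(Z) = 6 + Z
I(F) = 4*F**2 (I(F) = (2*F)*(2*F) = 4*F**2)
B = -44596 (B = -36530 - (7962 + 104) = -36530 - 1*8066 = -36530 - 8066 = -44596)
-B = -1*(-44596) = 44596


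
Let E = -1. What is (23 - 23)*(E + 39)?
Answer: 0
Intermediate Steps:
(23 - 23)*(E + 39) = (23 - 23)*(-1 + 39) = 0*38 = 0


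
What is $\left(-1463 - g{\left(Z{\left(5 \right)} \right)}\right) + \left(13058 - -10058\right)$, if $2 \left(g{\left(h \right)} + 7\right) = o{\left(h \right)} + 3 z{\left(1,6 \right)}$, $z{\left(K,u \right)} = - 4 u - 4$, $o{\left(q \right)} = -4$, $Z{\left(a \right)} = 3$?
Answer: $21704$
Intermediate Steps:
$z{\left(K,u \right)} = -4 - 4 u$
$g{\left(h \right)} = -51$ ($g{\left(h \right)} = -7 + \frac{-4 + 3 \left(-4 - 24\right)}{2} = -7 + \frac{-4 + 3 \left(-28\right)}{2} = -7 + \frac{-4 - 84}{2} = -7 + \frac{1}{2} \left(-88\right) = -7 - 44 = -51$)
$\left(-1463 - g{\left(Z{\left(5 \right)} \right)}\right) + \left(13058 - -10058\right) = \left(-1463 - -51\right) + \left(13058 - -10058\right) = \left(-1463 + 51\right) + \left(13058 + 10058\right) = -1412 + 23116 = 21704$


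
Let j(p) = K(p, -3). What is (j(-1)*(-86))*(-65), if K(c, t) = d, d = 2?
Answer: 11180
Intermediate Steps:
K(c, t) = 2
j(p) = 2
(j(-1)*(-86))*(-65) = (2*(-86))*(-65) = -172*(-65) = 11180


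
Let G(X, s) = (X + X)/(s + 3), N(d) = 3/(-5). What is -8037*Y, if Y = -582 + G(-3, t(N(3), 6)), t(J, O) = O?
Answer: 4682892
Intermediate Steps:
N(d) = -⅗ (N(d) = 3*(-⅕) = -⅗)
G(X, s) = 2*X/(3 + s) (G(X, s) = (2*X)/(3 + s) = 2*X/(3 + s))
Y = -1748/3 (Y = -582 + 2*(-3)/(3 + 6) = -582 + 2*(-3)/9 = -582 + 2*(-3)*(⅑) = -582 - ⅔ = -1748/3 ≈ -582.67)
-8037*Y = -8037*(-1748/3) = 4682892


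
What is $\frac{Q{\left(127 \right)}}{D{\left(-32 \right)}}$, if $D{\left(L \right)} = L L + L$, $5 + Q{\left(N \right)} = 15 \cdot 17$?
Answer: $\frac{125}{496} \approx 0.25202$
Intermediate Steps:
$Q{\left(N \right)} = 250$ ($Q{\left(N \right)} = -5 + 15 \cdot 17 = -5 + 255 = 250$)
$D{\left(L \right)} = L + L^{2}$ ($D{\left(L \right)} = L^{2} + L = L + L^{2}$)
$\frac{Q{\left(127 \right)}}{D{\left(-32 \right)}} = \frac{250}{\left(-32\right) \left(1 - 32\right)} = \frac{250}{\left(-32\right) \left(-31\right)} = \frac{250}{992} = 250 \cdot \frac{1}{992} = \frac{125}{496}$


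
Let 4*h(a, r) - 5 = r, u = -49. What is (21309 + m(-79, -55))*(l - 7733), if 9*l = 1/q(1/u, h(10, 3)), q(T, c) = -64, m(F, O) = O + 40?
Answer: -5269329247/32 ≈ -1.6467e+8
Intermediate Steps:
m(F, O) = 40 + O
h(a, r) = 5/4 + r/4
l = -1/576 (l = (⅑)/(-64) = (⅑)*(-1/64) = -1/576 ≈ -0.0017361)
(21309 + m(-79, -55))*(l - 7733) = (21309 + (40 - 55))*(-1/576 - 7733) = (21309 - 15)*(-4454209/576) = 21294*(-4454209/576) = -5269329247/32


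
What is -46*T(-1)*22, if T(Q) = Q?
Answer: 1012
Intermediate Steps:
-46*T(-1)*22 = -46*(-1)*22 = 46*22 = 1012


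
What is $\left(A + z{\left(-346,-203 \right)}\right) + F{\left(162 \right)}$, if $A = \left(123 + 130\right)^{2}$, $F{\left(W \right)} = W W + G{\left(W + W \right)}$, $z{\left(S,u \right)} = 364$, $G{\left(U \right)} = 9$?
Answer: $90626$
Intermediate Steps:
$F{\left(W \right)} = 9 + W^{2}$ ($F{\left(W \right)} = W W + 9 = W^{2} + 9 = 9 + W^{2}$)
$A = 64009$ ($A = 253^{2} = 64009$)
$\left(A + z{\left(-346,-203 \right)}\right) + F{\left(162 \right)} = \left(64009 + 364\right) + \left(9 + 162^{2}\right) = 64373 + \left(9 + 26244\right) = 64373 + 26253 = 90626$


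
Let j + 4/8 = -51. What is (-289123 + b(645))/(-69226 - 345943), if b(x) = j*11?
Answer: 579379/830338 ≈ 0.69776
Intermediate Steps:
j = -103/2 (j = -1/2 - 51 = -103/2 ≈ -51.500)
b(x) = -1133/2 (b(x) = -103/2*11 = -1133/2)
(-289123 + b(645))/(-69226 - 345943) = (-289123 - 1133/2)/(-69226 - 345943) = -579379/2/(-415169) = -579379/2*(-1/415169) = 579379/830338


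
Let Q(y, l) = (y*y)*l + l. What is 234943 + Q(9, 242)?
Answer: 254787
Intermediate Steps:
Q(y, l) = l + l*y² (Q(y, l) = y²*l + l = l*y² + l = l + l*y²)
234943 + Q(9, 242) = 234943 + 242*(1 + 9²) = 234943 + 242*(1 + 81) = 234943 + 242*82 = 234943 + 19844 = 254787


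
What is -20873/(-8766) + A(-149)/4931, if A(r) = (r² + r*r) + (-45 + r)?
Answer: 490452091/43225146 ≈ 11.346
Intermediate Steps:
A(r) = -45 + r + 2*r² (A(r) = (r² + r²) + (-45 + r) = 2*r² + (-45 + r) = -45 + r + 2*r²)
-20873/(-8766) + A(-149)/4931 = -20873/(-8766) + (-45 - 149 + 2*(-149)²)/4931 = -20873*(-1/8766) + (-45 - 149 + 2*22201)*(1/4931) = 20873/8766 + (-45 - 149 + 44402)*(1/4931) = 20873/8766 + 44208*(1/4931) = 20873/8766 + 44208/4931 = 490452091/43225146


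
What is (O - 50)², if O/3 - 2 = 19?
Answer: 169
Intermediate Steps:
O = 63 (O = 6 + 3*19 = 6 + 57 = 63)
(O - 50)² = (63 - 50)² = 13² = 169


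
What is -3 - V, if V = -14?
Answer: 11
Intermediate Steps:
-3 - V = -3 - 1*(-14) = -3 + 14 = 11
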